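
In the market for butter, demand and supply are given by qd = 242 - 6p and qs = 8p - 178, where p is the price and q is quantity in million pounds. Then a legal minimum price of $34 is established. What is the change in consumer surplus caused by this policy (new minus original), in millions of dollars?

-200

In a free market, 242 - 6p = 8p - 178 gives the equilibrium p* = 30, q* = 62.
Since 34 > 30, the floor is binding.
At p = 34: qd = 242 - 6·34 = 38 and qs = 8·34 - 178 = 94.
Consumer surplus without the control is ½ · (121/3 - 30) · 62 = 961/3.
With the floor, consumers buy 38 units at 34, so CS = ½ · (121/3 - 34) · 38 = 361/3.
Change in consumer surplus = 361/3 - 961/3 = -200.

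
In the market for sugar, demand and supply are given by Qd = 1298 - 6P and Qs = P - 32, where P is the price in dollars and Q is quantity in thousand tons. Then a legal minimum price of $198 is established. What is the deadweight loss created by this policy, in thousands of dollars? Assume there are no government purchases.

1344

Setting quantity demanded equal to quantity supplied, 1298 - 6P = P - 32, gives P* = 190 and Q* = 158.
The floor of 198 is above the equilibrium price 190, so it binds.
At P = 198: Qd = 1298 - 6·198 = 110 and Qs = 198 - 32 = 166.
Quantity traded falls to 110. At Q = 110 the demand price is (1298 - 110)/6 = 198 and the supply price is 32 + 110 = 142.
Deadweight loss = ½ · (198 - 142) · (158 - 110) = ½ · 56 · 48 = 1344.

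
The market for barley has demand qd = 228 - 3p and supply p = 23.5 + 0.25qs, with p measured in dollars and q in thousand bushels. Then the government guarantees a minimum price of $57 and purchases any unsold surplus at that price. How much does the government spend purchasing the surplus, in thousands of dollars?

Rearranging supply gives qs = 4p - 94. Setting quantity demanded equal to quantity supplied, 228 - 3p = 4p - 94, gives p* = 46 and q* = 90.
The floor of 57 is above the equilibrium price 46, so it binds.
At p = 57: qd = 228 - 3·57 = 57 and qs = 4·57 - 94 = 134.
Surplus = qs - qd = 77.
Government expenditure = surplus × support price = 77 × 57 = 4389.

4389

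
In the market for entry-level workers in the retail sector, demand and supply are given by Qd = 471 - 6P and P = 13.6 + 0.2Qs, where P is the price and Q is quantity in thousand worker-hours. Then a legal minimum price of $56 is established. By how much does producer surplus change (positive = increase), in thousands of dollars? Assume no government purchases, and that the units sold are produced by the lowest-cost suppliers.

Rearranging supply gives Qs = 5P - 68. Equilibrium: 471 - 6P = 5P - 68, so 539 = 11P and P* = 49, Q* = 177.
Because the floor (56) lies above the market-clearing price, it is binding.
At P = 56: Qd = 471 - 6·56 = 135 and Qs = 5·56 - 68 = 212.
Producer surplus without the control is ½ · (49 - 13.6) · 177 = 3132.9.
With the floor, 135 units are sold at 56. The supply price at Q = 135 is 40.6, so PS = ½ · [(56 - 13.6) + (56 - 40.6)] · 135 = 3901.5.
Change in producer surplus = 3901.5 - 3132.9 = 768.6.

768.6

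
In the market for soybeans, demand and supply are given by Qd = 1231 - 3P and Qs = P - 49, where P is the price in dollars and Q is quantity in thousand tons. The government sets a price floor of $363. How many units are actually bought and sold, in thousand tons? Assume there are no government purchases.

Equilibrium: 1231 - 3P = P - 49, so 1280 = 4P and P* = 320, Q* = 271.
Because the floor (363) lies above the market-clearing price, it is binding.
At P = 363: Qd = 1231 - 3·363 = 142 and Qs = 363 - 49 = 314.
The quantity actually transacted is the short side, demand: 142.

142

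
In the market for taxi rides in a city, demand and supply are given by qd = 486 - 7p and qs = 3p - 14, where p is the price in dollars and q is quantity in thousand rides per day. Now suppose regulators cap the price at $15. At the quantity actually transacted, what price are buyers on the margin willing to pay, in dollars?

65

Setting quantity demanded equal to quantity supplied, 486 - 7p = 3p - 14, gives p* = 50 and q* = 136.
Since 15 < 50, the ceiling is binding.
At p = 15: qd = 486 - 7·15 = 381 and qs = 3·15 - 14 = 31.
Only 31 units reach the market. On the demand curve, the marginal buyer's willingness to pay at q = 31 is (486 - 31)/7 = 65.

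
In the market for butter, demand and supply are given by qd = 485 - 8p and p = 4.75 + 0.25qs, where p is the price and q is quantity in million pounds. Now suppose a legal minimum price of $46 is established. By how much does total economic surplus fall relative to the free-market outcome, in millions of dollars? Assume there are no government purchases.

Rearranging supply gives qs = 4p - 19. Without the control the market clears where 485 - 8p = 4p - 19, i.e. p* = 42 and q* = 149.
Because the floor (46) lies above the market-clearing price, it is binding.
At p = 46: qd = 485 - 8·46 = 117 and qs = 4·46 - 19 = 165.
Quantity traded falls to 117. At q = 117 the demand price is (485 - 117)/8 = 46 and the supply price is (19 + 117)/4 = 34.
Deadweight loss = ½ · (46 - 34) · (149 - 117) = ½ · 12 · 32 = 192.

192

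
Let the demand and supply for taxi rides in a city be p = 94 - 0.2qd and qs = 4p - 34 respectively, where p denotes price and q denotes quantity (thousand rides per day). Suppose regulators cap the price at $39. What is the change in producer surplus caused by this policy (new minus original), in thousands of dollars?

Rearranging demand gives qd = 470 - 5p. In a free market, 470 - 5p = 4p - 34 gives the equilibrium p* = 56, q* = 190.
Because the ceiling (39) lies below the market-clearing price, it is binding.
At p = 39: qd = 470 - 5·39 = 275 and qs = 4·39 - 34 = 122.
Producer surplus without the control is ½ · (56 - 8.5) · 190 = 4512.5.
With the ceiling, producers sell 122 units at 39, so PS = ½ · (39 - 8.5) · 122 = 1860.5.
Change in producer surplus = 1860.5 - 4512.5 = -2652.

-2652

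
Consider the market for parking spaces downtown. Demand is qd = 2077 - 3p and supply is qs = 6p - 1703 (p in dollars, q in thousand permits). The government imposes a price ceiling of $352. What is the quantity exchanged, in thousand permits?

Equilibrium: 2077 - 3p = 6p - 1703, so 3780 = 9p and p* = 420, q* = 817.
Since 352 < 420, the ceiling is binding.
At p = 352: qd = 2077 - 3·352 = 1021 and qs = 6·352 - 1703 = 409.
The quantity actually transacted is the short side, supply: 409.

409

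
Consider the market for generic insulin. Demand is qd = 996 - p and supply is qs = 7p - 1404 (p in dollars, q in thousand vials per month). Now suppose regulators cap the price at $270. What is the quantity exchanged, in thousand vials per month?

486

Without the control the market clears where 996 - p = 7p - 1404, i.e. p* = 300 and q* = 696.
The ceiling of 270 is below the equilibrium price 300, so it binds.
At p = 270: qd = 996 - 270 = 726 and qs = 7·270 - 1404 = 486.
The quantity actually transacted is the short side, supply: 486.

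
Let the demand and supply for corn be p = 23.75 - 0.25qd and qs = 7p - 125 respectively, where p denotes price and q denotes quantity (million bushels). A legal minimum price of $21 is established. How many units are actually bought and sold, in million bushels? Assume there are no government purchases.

11

Rearranging demand gives qd = 95 - 4p. Without the control the market clears where 95 - 4p = 7p - 125, i.e. p* = 20 and q* = 15.
The floor of 21 is above the equilibrium price 20, so it binds.
At p = 21: qd = 95 - 4·21 = 11 and qs = 7·21 - 125 = 22.
The quantity actually transacted is the short side, demand: 11.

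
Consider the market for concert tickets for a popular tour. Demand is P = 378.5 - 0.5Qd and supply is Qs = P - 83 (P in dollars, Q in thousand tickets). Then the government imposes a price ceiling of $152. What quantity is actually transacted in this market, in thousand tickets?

Rearranging demand gives Qd = 757 - 2P. In a free market, 757 - 2P = P - 83 gives the equilibrium P* = 280, Q* = 197.
Since 152 < 280, the ceiling is binding.
At P = 152: Qd = 757 - 2·152 = 453 and Qs = 152 - 83 = 69.
The quantity actually transacted is the short side, supply: 69.

69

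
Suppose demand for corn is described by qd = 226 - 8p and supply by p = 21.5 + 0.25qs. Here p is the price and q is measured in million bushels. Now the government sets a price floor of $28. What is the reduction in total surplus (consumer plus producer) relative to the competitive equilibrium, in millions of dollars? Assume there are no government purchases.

Rearranging supply gives qs = 4p - 86. Equilibrium: 226 - 8p = 4p - 86, so 312 = 12p and p* = 26, q* = 18.
The floor of 28 is above the equilibrium price 26, so it binds.
At p = 28: qd = 226 - 8·28 = 2 and qs = 4·28 - 86 = 26.
Quantity traded falls to 2. At q = 2 the demand price is (226 - 2)/8 = 28 and the supply price is (86 + 2)/4 = 22.
Deadweight loss = ½ · (28 - 22) · (18 - 2) = ½ · 6 · 16 = 48.

48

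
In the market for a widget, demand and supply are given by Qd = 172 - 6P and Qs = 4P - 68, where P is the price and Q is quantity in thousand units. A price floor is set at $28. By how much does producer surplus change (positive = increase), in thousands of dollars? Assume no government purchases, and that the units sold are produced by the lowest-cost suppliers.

In a free market, 172 - 6P = 4P - 68 gives the equilibrium P* = 24, Q* = 28.
Because the floor (28) lies above the market-clearing price, it is binding.
At P = 28: Qd = 172 - 6·28 = 4 and Qs = 4·28 - 68 = 44.
Producer surplus without the control is ½ · (24 - 17) · 28 = 98.
With the floor, 4 units are sold at 28. The supply price at Q = 4 is 18, so PS = ½ · [(28 - 17) + (28 - 18)] · 4 = 42.
Change in producer surplus = 42 - 98 = -56.

-56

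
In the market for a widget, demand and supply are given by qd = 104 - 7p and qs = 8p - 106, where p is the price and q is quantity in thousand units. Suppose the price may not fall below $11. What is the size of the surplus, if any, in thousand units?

Without the control the market clears where 104 - 7p = 8p - 106, i.e. p* = 14 and q* = 6.
The floor of 11 is below the equilibrium price 14, so it is not binding; the market clears at p* = 14, q* = 6.
Since the control does not bind, there is no surplus.

0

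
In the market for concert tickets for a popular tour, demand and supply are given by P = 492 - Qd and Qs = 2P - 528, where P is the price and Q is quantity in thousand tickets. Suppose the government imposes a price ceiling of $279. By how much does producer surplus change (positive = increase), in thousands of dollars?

-5551

Rearranging demand gives Qd = 492 - P. Setting quantity demanded equal to quantity supplied, 492 - P = 2P - 528, gives P* = 340 and Q* = 152.
The ceiling of 279 is below the equilibrium price 340, so it binds.
At P = 279: Qd = 492 - 279 = 213 and Qs = 2·279 - 528 = 30.
Producer surplus without the control is ½ · (340 - 264) · 152 = 5776.
With the ceiling, producers sell 30 units at 279, so PS = ½ · (279 - 264) · 30 = 225.
Change in producer surplus = 225 - 5776 = -5551.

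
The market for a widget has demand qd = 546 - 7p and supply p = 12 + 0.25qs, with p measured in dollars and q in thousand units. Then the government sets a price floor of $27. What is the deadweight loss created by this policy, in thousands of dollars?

Rearranging supply gives qs = 4p - 48. Equilibrium: 546 - 7p = 4p - 48, so 594 = 11p and p* = 54, q* = 168.
Since 27 is below p* = 54, the floor does not bind and the free-market outcome prevails.
Since the control does not bind, no trades are prevented and deadweight loss is zero.

0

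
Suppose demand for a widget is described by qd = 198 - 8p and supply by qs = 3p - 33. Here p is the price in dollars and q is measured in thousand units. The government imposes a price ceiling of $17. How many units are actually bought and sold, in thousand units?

In a free market, 198 - 8p = 3p - 33 gives the equilibrium p* = 21, q* = 30.
The ceiling of 17 is below the equilibrium price 21, so it binds.
At p = 17: qd = 198 - 8·17 = 62 and qs = 3·17 - 33 = 18.
The quantity actually transacted is the short side, supply: 18.

18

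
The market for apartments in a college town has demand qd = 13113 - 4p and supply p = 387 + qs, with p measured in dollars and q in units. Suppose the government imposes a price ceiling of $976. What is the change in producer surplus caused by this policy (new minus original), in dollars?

-2501524

Rearranging supply gives qs = p - 387. Without the control the market clears where 13113 - 4p = p - 387, i.e. p* = 2700 and q* = 2313.
The ceiling of 976 is below the equilibrium price 2700, so it binds.
At p = 976: qd = 13113 - 4·976 = 9209 and qs = 976 - 387 = 589.
Producer surplus without the control is ½ · (2700 - 387) · 2313 = 2674984.5.
With the ceiling, producers sell 589 units at 976, so PS = ½ · (976 - 387) · 589 = 173460.5.
Change in producer surplus = 173460.5 - 2674984.5 = -2501524.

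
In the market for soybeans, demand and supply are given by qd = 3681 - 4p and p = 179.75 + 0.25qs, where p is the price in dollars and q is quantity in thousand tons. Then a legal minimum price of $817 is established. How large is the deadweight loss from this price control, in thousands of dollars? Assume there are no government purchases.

285156

Rearranging supply gives qs = 4p - 719. Setting quantity demanded equal to quantity supplied, 3681 - 4p = 4p - 719, gives p* = 550 and q* = 1481.
The floor of 817 is above the equilibrium price 550, so it binds.
At p = 817: qd = 3681 - 4·817 = 413 and qs = 4·817 - 719 = 2549.
Quantity traded falls to 413. At q = 413 the demand price is (3681 - 413)/4 = 817 and the supply price is (719 + 413)/4 = 283.
Deadweight loss = ½ · (817 - 283) · (1481 - 413) = ½ · 534 · 1068 = 285156.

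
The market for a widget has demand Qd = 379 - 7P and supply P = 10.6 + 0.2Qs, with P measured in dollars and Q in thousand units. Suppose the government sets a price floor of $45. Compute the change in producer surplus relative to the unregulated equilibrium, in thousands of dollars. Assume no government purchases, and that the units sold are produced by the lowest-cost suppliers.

Rearranging supply gives Qs = 5P - 53. Equilibrium: 379 - 7P = 5P - 53, so 432 = 12P and P* = 36, Q* = 127.
Since 45 > 36, the floor is binding.
At P = 45: Qd = 379 - 7·45 = 64 and Qs = 5·45 - 53 = 172.
Producer surplus without the control is ½ · (36 - 10.6) · 127 = 1612.9.
With the floor, 64 units are sold at 45. The supply price at Q = 64 is 23.4, so PS = ½ · [(45 - 10.6) + (45 - 23.4)] · 64 = 1792.
Change in producer surplus = 1792 - 1612.9 = 179.1.

179.1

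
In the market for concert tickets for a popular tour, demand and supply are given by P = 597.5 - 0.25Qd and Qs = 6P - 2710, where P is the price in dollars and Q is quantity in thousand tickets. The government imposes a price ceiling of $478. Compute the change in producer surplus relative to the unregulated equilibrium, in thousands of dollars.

-8128

Rearranging demand gives Qd = 2390 - 4P. Equilibrium: 2390 - 4P = 6P - 2710, so 5100 = 10P and P* = 510, Q* = 350.
Since 478 < 510, the ceiling is binding.
At P = 478: Qd = 2390 - 4·478 = 478 and Qs = 6·478 - 2710 = 158.
Producer surplus without the control is ½ · (510 - 1355/3) · 350 = 30625/3.
With the ceiling, producers sell 158 units at 478, so PS = ½ · (478 - 1355/3) · 158 = 6241/3.
Change in producer surplus = 6241/3 - 30625/3 = -8128.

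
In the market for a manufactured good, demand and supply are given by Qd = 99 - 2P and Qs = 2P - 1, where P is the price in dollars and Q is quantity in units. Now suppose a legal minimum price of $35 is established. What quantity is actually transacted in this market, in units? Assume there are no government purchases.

Equilibrium: 99 - 2P = 2P - 1, so 100 = 4P and P* = 25, Q* = 49.
Since 35 > 25, the floor is binding.
At P = 35: Qd = 99 - 2·35 = 29 and Qs = 2·35 - 1 = 69.
The quantity actually transacted is the short side, demand: 29.

29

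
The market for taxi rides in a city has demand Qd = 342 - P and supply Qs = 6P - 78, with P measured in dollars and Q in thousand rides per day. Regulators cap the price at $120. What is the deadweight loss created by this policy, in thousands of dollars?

Setting quantity demanded equal to quantity supplied, 342 - P = 6P - 78, gives P* = 60 and Q* = 282.
Since 120 is above P* = 60, the ceiling does not bind and the free-market outcome prevails.
Since the control does not bind, no trades are prevented and deadweight loss is zero.

0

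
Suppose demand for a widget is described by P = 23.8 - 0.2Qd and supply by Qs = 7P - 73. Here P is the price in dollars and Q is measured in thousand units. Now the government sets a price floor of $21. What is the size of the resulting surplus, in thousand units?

60

Rearranging demand gives Qd = 119 - 5P. Without the control the market clears where 119 - 5P = 7P - 73, i.e. P* = 16 and Q* = 39.
The floor of 21 is above the equilibrium price 16, so it binds.
At P = 21: Qd = 119 - 5·21 = 14 and Qs = 7·21 - 73 = 74.
Surplus = Qs - Qd = 74 - 14 = 60.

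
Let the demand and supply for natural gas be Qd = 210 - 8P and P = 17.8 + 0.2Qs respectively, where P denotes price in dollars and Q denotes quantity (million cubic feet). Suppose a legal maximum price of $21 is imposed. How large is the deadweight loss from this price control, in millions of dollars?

Rearranging supply gives Qs = 5P - 89. Without the control the market clears where 210 - 8P = 5P - 89, i.e. P* = 23 and Q* = 26.
The ceiling of 21 is below the equilibrium price 23, so it binds.
At P = 21: Qd = 210 - 8·21 = 42 and Qs = 5·21 - 89 = 16.
Quantity traded falls to 16. At Q = 16 the demand price is (210 - 16)/8 = 24.25 and the supply price is (89 + 16)/5 = 21.
Deadweight loss = ½ · (24.25 - 21) · (26 - 16) = ½ · 3.25 · 10 = 16.25.

16.25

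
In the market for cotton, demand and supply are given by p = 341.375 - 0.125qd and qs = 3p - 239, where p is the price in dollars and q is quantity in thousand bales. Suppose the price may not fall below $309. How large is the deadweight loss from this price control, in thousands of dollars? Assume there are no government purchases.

22308

Rearranging demand gives qd = 2731 - 8p. In a free market, 2731 - 8p = 3p - 239 gives the equilibrium p* = 270, q* = 571.
Since 309 > 270, the floor is binding.
At p = 309: qd = 2731 - 8·309 = 259 and qs = 3·309 - 239 = 688.
Quantity traded falls to 259. At q = 259 the demand price is (2731 - 259)/8 = 309 and the supply price is (239 + 259)/3 = 166.
Deadweight loss = ½ · (309 - 166) · (571 - 259) = ½ · 143 · 312 = 22308.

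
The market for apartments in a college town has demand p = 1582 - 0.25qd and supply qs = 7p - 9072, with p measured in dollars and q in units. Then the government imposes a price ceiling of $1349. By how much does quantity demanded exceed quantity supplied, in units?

Rearranging demand gives qd = 6328 - 4p. In a free market, 6328 - 4p = 7p - 9072 gives the equilibrium p* = 1400, q* = 728.
The ceiling of 1349 is below the equilibrium price 1400, so it binds.
At p = 1349: qd = 6328 - 4·1349 = 932 and qs = 7·1349 - 9072 = 371.
Shortage = qd - qs = 932 - 371 = 561.

561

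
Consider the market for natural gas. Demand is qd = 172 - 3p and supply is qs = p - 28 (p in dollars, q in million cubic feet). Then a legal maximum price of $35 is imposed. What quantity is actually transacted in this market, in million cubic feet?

7

Equilibrium: 172 - 3p = p - 28, so 200 = 4p and p* = 50, q* = 22.
Since 35 < 50, the ceiling is binding.
At p = 35: qd = 172 - 3·35 = 67 and qs = 35 - 28 = 7.
The quantity actually transacted is the short side, supply: 7.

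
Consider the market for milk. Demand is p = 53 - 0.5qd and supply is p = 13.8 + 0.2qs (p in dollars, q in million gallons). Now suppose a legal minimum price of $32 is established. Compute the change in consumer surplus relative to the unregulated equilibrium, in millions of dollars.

-343

Rearranging demand gives qd = 106 - 2p; rearranging supply gives qs = 5p - 69. In a free market, 106 - 2p = 5p - 69 gives the equilibrium p* = 25, q* = 56.
Since 32 > 25, the floor is binding.
At p = 32: qd = 106 - 2·32 = 42 and qs = 5·32 - 69 = 91.
Consumer surplus without the control is ½ · (53 - 25) · 56 = 784.
With the floor, consumers buy 42 units at 32, so CS = ½ · (53 - 32) · 42 = 441.
Change in consumer surplus = 441 - 784 = -343.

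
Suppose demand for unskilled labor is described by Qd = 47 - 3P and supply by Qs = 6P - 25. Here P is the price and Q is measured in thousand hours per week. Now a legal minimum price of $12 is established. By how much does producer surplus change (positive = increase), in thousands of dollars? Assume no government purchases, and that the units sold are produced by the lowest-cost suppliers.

32

Equilibrium: 47 - 3P = 6P - 25, so 72 = 9P and P* = 8, Q* = 23.
The floor of 12 is above the equilibrium price 8, so it binds.
At P = 12: Qd = 47 - 3·12 = 11 and Qs = 6·12 - 25 = 47.
Producer surplus without the control is ½ · (8 - 25/6) · 23 = 529/12.
With the floor, 11 units are sold at 12. The supply price at Q = 11 is 6, so PS = ½ · [(12 - 25/6) + (12 - 6)] · 11 = 913/12.
Change in producer surplus = 913/12 - 529/12 = 32.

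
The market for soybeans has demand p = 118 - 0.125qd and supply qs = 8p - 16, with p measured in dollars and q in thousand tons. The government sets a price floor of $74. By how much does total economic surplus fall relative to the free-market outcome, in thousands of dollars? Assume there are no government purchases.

1568

Rearranging demand gives qd = 944 - 8p. Without the control the market clears where 944 - 8p = 8p - 16, i.e. p* = 60 and q* = 464.
The floor of 74 is above the equilibrium price 60, so it binds.
At p = 74: qd = 944 - 8·74 = 352 and qs = 8·74 - 16 = 576.
Quantity traded falls to 352. At q = 352 the demand price is (944 - 352)/8 = 74 and the supply price is (16 + 352)/8 = 46.
Deadweight loss = ½ · (74 - 46) · (464 - 352) = ½ · 28 · 112 = 1568.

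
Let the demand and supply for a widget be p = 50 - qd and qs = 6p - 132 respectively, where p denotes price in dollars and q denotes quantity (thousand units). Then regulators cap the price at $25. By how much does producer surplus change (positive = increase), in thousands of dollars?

Rearranging demand gives qd = 50 - p. Setting quantity demanded equal to quantity supplied, 50 - p = 6p - 132, gives p* = 26 and q* = 24.
Because the ceiling (25) lies below the market-clearing price, it is binding.
At p = 25: qd = 50 - 25 = 25 and qs = 6·25 - 132 = 18.
Producer surplus without the control is ½ · (26 - 22) · 24 = 48.
With the ceiling, producers sell 18 units at 25, so PS = ½ · (25 - 22) · 18 = 27.
Change in producer surplus = 27 - 48 = -21.

-21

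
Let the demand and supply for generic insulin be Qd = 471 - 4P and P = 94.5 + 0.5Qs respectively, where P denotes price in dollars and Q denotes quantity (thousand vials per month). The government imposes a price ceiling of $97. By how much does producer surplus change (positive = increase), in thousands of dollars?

-234

Rearranging supply gives Qs = 2P - 189. Equilibrium: 471 - 4P = 2P - 189, so 660 = 6P and P* = 110, Q* = 31.
Because the ceiling (97) lies below the market-clearing price, it is binding.
At P = 97: Qd = 471 - 4·97 = 83 and Qs = 2·97 - 189 = 5.
Producer surplus without the control is ½ · (110 - 94.5) · 31 = 240.25.
With the ceiling, producers sell 5 units at 97, so PS = ½ · (97 - 94.5) · 5 = 6.25.
Change in producer surplus = 6.25 - 240.25 = -234.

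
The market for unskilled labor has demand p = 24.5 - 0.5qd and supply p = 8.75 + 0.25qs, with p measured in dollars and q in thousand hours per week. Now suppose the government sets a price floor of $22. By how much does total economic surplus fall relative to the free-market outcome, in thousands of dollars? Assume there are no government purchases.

96

Rearranging demand gives qd = 49 - 2p; rearranging supply gives qs = 4p - 35. Without the control the market clears where 49 - 2p = 4p - 35, i.e. p* = 14 and q* = 21.
The floor of 22 is above the equilibrium price 14, so it binds.
At p = 22: qd = 49 - 2·22 = 5 and qs = 4·22 - 35 = 53.
Quantity traded falls to 5. At q = 5 the demand price is (49 - 5)/2 = 22 and the supply price is (35 + 5)/4 = 10.
Deadweight loss = ½ · (22 - 10) · (21 - 5) = ½ · 12 · 16 = 96.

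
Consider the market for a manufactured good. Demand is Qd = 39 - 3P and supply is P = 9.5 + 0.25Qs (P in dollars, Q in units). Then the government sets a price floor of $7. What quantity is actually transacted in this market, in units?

6

Rearranging supply gives Qs = 4P - 38. In a free market, 39 - 3P = 4P - 38 gives the equilibrium P* = 11, Q* = 6.
The floor of 7 is below the equilibrium price 11, so it is not binding; the market clears at P* = 11, Q* = 6.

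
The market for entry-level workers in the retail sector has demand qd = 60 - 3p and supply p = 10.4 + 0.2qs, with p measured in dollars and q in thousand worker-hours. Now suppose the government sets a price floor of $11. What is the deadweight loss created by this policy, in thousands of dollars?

0

Rearranging supply gives qs = 5p - 52. Without the control the market clears where 60 - 3p = 5p - 52, i.e. p* = 14 and q* = 18.
The floor of 11 is below the equilibrium price 14, so it is not binding; the market clears at p* = 14, q* = 18.
Since the control does not bind, no trades are prevented and deadweight loss is zero.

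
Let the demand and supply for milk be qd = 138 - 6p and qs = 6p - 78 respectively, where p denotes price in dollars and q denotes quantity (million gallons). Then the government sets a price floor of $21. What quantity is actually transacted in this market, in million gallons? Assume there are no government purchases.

Setting quantity demanded equal to quantity supplied, 138 - 6p = 6p - 78, gives p* = 18 and q* = 30.
Since 21 > 18, the floor is binding.
At p = 21: qd = 138 - 6·21 = 12 and qs = 6·21 - 78 = 48.
The quantity actually transacted is the short side, demand: 12.

12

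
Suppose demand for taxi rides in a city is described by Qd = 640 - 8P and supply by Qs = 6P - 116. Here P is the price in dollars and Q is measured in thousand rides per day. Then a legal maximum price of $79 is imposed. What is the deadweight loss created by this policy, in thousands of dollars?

Without the control the market clears where 640 - 8P = 6P - 116, i.e. P* = 54 and Q* = 208.
The ceiling of 79 is above the equilibrium price 54, so it is not binding; the market clears at P* = 54, Q* = 208.
Since the control does not bind, no trades are prevented and deadweight loss is zero.

0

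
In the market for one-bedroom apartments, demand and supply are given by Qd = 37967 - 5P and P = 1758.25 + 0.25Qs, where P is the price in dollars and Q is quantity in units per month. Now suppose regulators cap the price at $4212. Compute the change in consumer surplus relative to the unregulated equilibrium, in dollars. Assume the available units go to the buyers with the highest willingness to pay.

6740709.6

Rearranging supply gives Qs = 4P - 7033. In a free market, 37967 - 5P = 4P - 7033 gives the equilibrium P* = 5000, Q* = 12967.
Since 4212 < 5000, the ceiling is binding.
At P = 4212: Qd = 37967 - 5·4212 = 16907 and Qs = 4·4212 - 7033 = 9815.
Consumer surplus without the control is ½ · (7593.4 - 5000) · 12967 = 16814308.9.
With the ceiling, 9815 units are sold at 4212 (assume they go to the highest-value buyers). The demand price at Q = 9815 is 5630.4, so CS = ½ · [(7593.4 - 4212) + (5630.4 - 4212)] · 9815 = 23555018.5.
Change in consumer surplus = 23555018.5 - 16814308.9 = 6740709.6.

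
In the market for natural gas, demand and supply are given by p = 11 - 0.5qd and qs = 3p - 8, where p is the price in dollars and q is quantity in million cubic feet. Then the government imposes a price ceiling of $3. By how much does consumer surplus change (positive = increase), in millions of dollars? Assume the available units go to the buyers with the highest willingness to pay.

-17.25

Rearranging demand gives qd = 22 - 2p. Without the control the market clears where 22 - 2p = 3p - 8, i.e. p* = 6 and q* = 10.
Because the ceiling (3) lies below the market-clearing price, it is binding.
At p = 3: qd = 22 - 2·3 = 16 and qs = 3·3 - 8 = 1.
Consumer surplus without the control is ½ · (11 - 6) · 10 = 25.
With the ceiling, 1 units are sold at 3 (assume they go to the highest-value buyers). The demand price at q = 1 is 10.5, so CS = ½ · [(11 - 3) + (10.5 - 3)] · 1 = 7.75.
Change in consumer surplus = 7.75 - 25 = -17.25.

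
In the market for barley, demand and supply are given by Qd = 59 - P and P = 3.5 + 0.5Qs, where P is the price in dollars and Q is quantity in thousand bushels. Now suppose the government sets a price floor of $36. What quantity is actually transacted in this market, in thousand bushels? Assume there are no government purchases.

Rearranging supply gives Qs = 2P - 7. Setting quantity demanded equal to quantity supplied, 59 - P = 2P - 7, gives P* = 22 and Q* = 37.
Since 36 > 22, the floor is binding.
At P = 36: Qd = 59 - 36 = 23 and Qs = 2·36 - 7 = 65.
The quantity actually transacted is the short side, demand: 23.

23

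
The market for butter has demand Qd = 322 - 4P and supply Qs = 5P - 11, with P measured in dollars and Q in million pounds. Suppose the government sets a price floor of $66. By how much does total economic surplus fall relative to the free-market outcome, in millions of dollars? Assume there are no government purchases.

3027.6

Setting quantity demanded equal to quantity supplied, 322 - 4P = 5P - 11, gives P* = 37 and Q* = 174.
Because the floor (66) lies above the market-clearing price, it is binding.
At P = 66: Qd = 322 - 4·66 = 58 and Qs = 5·66 - 11 = 319.
Quantity traded falls to 58. At Q = 58 the demand price is (322 - 58)/4 = 66 and the supply price is (11 + 58)/5 = 13.8.
Deadweight loss = ½ · (66 - 13.8) · (174 - 58) = ½ · 52.2 · 116 = 3027.6.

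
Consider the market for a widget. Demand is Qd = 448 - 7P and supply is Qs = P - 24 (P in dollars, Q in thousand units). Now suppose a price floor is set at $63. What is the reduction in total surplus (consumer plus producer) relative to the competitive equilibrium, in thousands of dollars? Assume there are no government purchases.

Setting quantity demanded equal to quantity supplied, 448 - 7P = P - 24, gives P* = 59 and Q* = 35.
Since 63 > 59, the floor is binding.
At P = 63: Qd = 448 - 7·63 = 7 and Qs = 63 - 24 = 39.
Quantity traded falls to 7. At Q = 7 the demand price is (448 - 7)/7 = 63 and the supply price is 24 + 7 = 31.
Deadweight loss = ½ · (63 - 31) · (35 - 7) = ½ · 32 · 28 = 448.

448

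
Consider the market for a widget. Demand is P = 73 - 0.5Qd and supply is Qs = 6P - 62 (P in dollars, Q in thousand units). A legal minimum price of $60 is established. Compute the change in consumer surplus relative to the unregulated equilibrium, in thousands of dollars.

Rearranging demand gives Qd = 146 - 2P. Setting quantity demanded equal to quantity supplied, 146 - 2P = 6P - 62, gives P* = 26 and Q* = 94.
Since 60 > 26, the floor is binding.
At P = 60: Qd = 146 - 2·60 = 26 and Qs = 6·60 - 62 = 298.
Consumer surplus without the control is ½ · (73 - 26) · 94 = 2209.
With the floor, consumers buy 26 units at 60, so CS = ½ · (73 - 60) · 26 = 169.
Change in consumer surplus = 169 - 2209 = -2040.

-2040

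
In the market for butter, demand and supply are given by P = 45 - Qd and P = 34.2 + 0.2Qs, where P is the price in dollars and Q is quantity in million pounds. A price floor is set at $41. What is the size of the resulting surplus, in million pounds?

30

Rearranging demand gives Qd = 45 - P; rearranging supply gives Qs = 5P - 171. Equilibrium: 45 - P = 5P - 171, so 216 = 6P and P* = 36, Q* = 9.
Since 41 > 36, the floor is binding.
At P = 41: Qd = 45 - 41 = 4 and Qs = 5·41 - 171 = 34.
Surplus = Qs - Qd = 34 - 4 = 30.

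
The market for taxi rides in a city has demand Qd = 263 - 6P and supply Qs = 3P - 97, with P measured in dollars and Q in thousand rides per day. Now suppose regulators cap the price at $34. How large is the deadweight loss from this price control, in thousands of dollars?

Setting quantity demanded equal to quantity supplied, 263 - 6P = 3P - 97, gives P* = 40 and Q* = 23.
Since 34 < 40, the ceiling is binding.
At P = 34: Qd = 263 - 6·34 = 59 and Qs = 3·34 - 97 = 5.
Quantity traded falls to 5. At Q = 5 the demand price is (263 - 5)/6 = 43 and the supply price is (97 + 5)/3 = 34.
Deadweight loss = ½ · (43 - 34) · (23 - 5) = ½ · 9 · 18 = 81.

81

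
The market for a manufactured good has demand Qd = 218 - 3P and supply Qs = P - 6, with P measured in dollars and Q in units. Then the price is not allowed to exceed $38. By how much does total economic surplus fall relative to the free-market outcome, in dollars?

In a free market, 218 - 3P = P - 6 gives the equilibrium P* = 56, Q* = 50.
Since 38 < 56, the ceiling is binding.
At P = 38: Qd = 218 - 3·38 = 104 and Qs = 38 - 6 = 32.
Quantity traded falls to 32. At Q = 32 the demand price is (218 - 32)/3 = 62 and the supply price is 6 + 32 = 38.
Deadweight loss = ½ · (62 - 38) · (50 - 32) = ½ · 24 · 18 = 216.

216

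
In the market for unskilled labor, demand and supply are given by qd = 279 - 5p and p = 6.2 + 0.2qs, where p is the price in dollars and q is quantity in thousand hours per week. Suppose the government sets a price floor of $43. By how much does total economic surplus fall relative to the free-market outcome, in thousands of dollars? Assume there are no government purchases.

Rearranging supply gives qs = 5p - 31. In a free market, 279 - 5p = 5p - 31 gives the equilibrium p* = 31, q* = 124.
Because the floor (43) lies above the market-clearing price, it is binding.
At p = 43: qd = 279 - 5·43 = 64 and qs = 5·43 - 31 = 184.
Quantity traded falls to 64. At q = 64 the demand price is (279 - 64)/5 = 43 and the supply price is (31 + 64)/5 = 19.
Deadweight loss = ½ · (43 - 19) · (124 - 64) = ½ · 24 · 60 = 720.

720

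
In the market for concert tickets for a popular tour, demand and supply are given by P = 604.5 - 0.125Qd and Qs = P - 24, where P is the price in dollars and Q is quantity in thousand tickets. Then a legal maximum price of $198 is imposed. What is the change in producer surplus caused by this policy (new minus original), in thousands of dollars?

Rearranging demand gives Qd = 4836 - 8P. Equilibrium: 4836 - 8P = P - 24, so 4860 = 9P and P* = 540, Q* = 516.
Because the ceiling (198) lies below the market-clearing price, it is binding.
At P = 198: Qd = 4836 - 8·198 = 3252 and Qs = 198 - 24 = 174.
Producer surplus without the control is ½ · (540 - 24) · 516 = 133128.
With the ceiling, producers sell 174 units at 198, so PS = ½ · (198 - 24) · 174 = 15138.
Change in producer surplus = 15138 - 133128 = -117990.

-117990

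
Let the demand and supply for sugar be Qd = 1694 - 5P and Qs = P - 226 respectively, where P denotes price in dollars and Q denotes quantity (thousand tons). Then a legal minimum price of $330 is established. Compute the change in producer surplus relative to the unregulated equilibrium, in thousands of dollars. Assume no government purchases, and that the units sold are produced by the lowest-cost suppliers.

-810

In a free market, 1694 - 5P = P - 226 gives the equilibrium P* = 320, Q* = 94.
Because the floor (330) lies above the market-clearing price, it is binding.
At P = 330: Qd = 1694 - 5·330 = 44 and Qs = 330 - 226 = 104.
Producer surplus without the control is ½ · (320 - 226) · 94 = 4418.
With the floor, 44 units are sold at 330. The supply price at Q = 44 is 270, so PS = ½ · [(330 - 226) + (330 - 270)] · 44 = 3608.
Change in producer surplus = 3608 - 4418 = -810.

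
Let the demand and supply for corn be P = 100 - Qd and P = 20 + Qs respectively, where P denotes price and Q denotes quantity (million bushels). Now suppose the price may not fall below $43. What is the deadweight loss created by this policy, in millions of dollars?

Rearranging demand gives Qd = 100 - P; rearranging supply gives Qs = P - 20. Equilibrium: 100 - P = P - 20, so 120 = 2P and P* = 60, Q* = 40.
The floor of 43 is below the equilibrium price 60, so it is not binding; the market clears at P* = 60, Q* = 40.
Since the control does not bind, no trades are prevented and deadweight loss is zero.

0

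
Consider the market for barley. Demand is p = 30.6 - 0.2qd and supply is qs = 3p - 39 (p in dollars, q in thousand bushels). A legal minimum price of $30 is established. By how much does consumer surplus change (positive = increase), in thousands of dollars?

Rearranging demand gives qd = 153 - 5p. In a free market, 153 - 5p = 3p - 39 gives the equilibrium p* = 24, q* = 33.
The floor of 30 is above the equilibrium price 24, so it binds.
At p = 30: qd = 153 - 5·30 = 3 and qs = 3·30 - 39 = 51.
Consumer surplus without the control is ½ · (30.6 - 24) · 33 = 108.9.
With the floor, consumers buy 3 units at 30, so CS = ½ · (30.6 - 30) · 3 = 0.9.
Change in consumer surplus = 0.9 - 108.9 = -108.

-108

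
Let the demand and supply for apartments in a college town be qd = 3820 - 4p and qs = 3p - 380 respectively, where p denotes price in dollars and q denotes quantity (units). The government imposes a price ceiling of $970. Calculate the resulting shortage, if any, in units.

In a free market, 3820 - 4p = 3p - 380 gives the equilibrium p* = 600, q* = 1420.
The ceiling of 970 is above the equilibrium price 600, so it is not binding; the market clears at p* = 600, q* = 1420.
Since the control does not bind, there is no shortage.

0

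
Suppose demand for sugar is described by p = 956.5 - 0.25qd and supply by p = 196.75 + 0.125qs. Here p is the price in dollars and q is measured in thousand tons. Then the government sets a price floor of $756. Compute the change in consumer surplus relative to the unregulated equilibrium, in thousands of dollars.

-432684

Rearranging demand gives qd = 3826 - 4p; rearranging supply gives qs = 8p - 1574. Without the control the market clears where 3826 - 4p = 8p - 1574, i.e. p* = 450 and q* = 2026.
Because the floor (756) lies above the market-clearing price, it is binding.
At p = 756: qd = 3826 - 4·756 = 802 and qs = 8·756 - 1574 = 4474.
Consumer surplus without the control is ½ · (956.5 - 450) · 2026 = 513084.5.
With the floor, consumers buy 802 units at 756, so CS = ½ · (956.5 - 756) · 802 = 80400.5.
Change in consumer surplus = 80400.5 - 513084.5 = -432684.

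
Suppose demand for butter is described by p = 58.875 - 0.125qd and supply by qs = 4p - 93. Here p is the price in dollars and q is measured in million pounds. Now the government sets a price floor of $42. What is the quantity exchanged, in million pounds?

95

Rearranging demand gives qd = 471 - 8p. Setting quantity demanded equal to quantity supplied, 471 - 8p = 4p - 93, gives p* = 47 and q* = 95.
Since 42 is below p* = 47, the floor does not bind and the free-market outcome prevails.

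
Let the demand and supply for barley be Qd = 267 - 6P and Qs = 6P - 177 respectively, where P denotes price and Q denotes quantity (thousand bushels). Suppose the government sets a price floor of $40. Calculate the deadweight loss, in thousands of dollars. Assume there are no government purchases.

54

Equilibrium: 267 - 6P = 6P - 177, so 444 = 12P and P* = 37, Q* = 45.
The floor of 40 is above the equilibrium price 37, so it binds.
At P = 40: Qd = 267 - 6·40 = 27 and Qs = 6·40 - 177 = 63.
Quantity traded falls to 27. At Q = 27 the demand price is (267 - 27)/6 = 40 and the supply price is (177 + 27)/6 = 34.
Deadweight loss = ½ · (40 - 34) · (45 - 27) = ½ · 6 · 18 = 54.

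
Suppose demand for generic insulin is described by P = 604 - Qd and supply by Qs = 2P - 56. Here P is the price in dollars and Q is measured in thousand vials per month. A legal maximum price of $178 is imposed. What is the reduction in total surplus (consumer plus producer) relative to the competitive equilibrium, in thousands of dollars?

Rearranging demand gives Qd = 604 - P. Setting quantity demanded equal to quantity supplied, 604 - P = 2P - 56, gives P* = 220 and Q* = 384.
Since 178 < 220, the ceiling is binding.
At P = 178: Qd = 604 - 178 = 426 and Qs = 2·178 - 56 = 300.
Quantity traded falls to 300. At Q = 300 the demand price is 604 - 300 = 304 and the supply price is (56 + 300)/2 = 178.
Deadweight loss = ½ · (304 - 178) · (384 - 300) = ½ · 126 · 84 = 5292.

5292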